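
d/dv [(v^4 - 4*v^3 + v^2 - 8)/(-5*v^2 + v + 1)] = (-10*v^5 + 23*v^4 - 4*v^3 - 11*v^2 - 78*v + 8)/(25*v^4 - 10*v^3 - 9*v^2 + 2*v + 1)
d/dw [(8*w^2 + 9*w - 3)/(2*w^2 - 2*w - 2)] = (-17*w^2/2 - 5*w - 6)/(w^4 - 2*w^3 - w^2 + 2*w + 1)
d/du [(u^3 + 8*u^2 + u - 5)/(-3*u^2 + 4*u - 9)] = (-3*u^4 + 8*u^3 + 8*u^2 - 174*u + 11)/(9*u^4 - 24*u^3 + 70*u^2 - 72*u + 81)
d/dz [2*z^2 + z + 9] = 4*z + 1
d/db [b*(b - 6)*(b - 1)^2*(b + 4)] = 5*b^4 - 16*b^3 - 57*b^2 + 92*b - 24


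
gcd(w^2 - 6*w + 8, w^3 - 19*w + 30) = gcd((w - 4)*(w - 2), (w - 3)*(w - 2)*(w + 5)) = w - 2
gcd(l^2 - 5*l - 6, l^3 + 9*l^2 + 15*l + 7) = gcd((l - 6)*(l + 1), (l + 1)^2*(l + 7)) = l + 1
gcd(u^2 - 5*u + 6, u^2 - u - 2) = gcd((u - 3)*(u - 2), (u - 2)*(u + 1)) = u - 2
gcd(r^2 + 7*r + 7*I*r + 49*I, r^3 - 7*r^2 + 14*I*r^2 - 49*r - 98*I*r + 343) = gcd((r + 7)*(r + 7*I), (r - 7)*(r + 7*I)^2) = r + 7*I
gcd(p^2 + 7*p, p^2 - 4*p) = p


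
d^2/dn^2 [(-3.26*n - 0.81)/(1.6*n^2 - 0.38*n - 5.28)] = ((3.2*n - 0.38)*(3.26*n + 0.81)*(6.4*n - 0.76) + (31.296*n + 0.114400000000001)*(-1.6*n^2 + 0.38*n + 5.28))/(-1.6*n^2 + 0.38*n + 5.28)^3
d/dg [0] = 0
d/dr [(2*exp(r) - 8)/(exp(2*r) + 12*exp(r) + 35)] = 2*(-2*(exp(r) - 4)*(exp(r) + 6) + exp(2*r) + 12*exp(r) + 35)*exp(r)/(exp(2*r) + 12*exp(r) + 35)^2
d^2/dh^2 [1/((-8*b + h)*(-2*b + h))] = 2*((2*b - h)^2 + (2*b - h)*(8*b - h) + (8*b - h)^2)/((2*b - h)^3*(8*b - h)^3)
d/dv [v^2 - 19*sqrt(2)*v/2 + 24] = 2*v - 19*sqrt(2)/2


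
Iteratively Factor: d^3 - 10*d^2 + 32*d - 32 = (d - 4)*(d^2 - 6*d + 8) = (d - 4)*(d - 2)*(d - 4)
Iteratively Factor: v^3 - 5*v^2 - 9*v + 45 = (v - 5)*(v^2 - 9) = (v - 5)*(v - 3)*(v + 3)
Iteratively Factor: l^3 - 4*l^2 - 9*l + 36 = (l - 3)*(l^2 - l - 12) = (l - 3)*(l + 3)*(l - 4)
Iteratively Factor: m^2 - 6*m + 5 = (m - 1)*(m - 5)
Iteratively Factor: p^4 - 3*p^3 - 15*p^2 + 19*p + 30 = (p - 2)*(p^3 - p^2 - 17*p - 15) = (p - 2)*(p + 1)*(p^2 - 2*p - 15) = (p - 2)*(p + 1)*(p + 3)*(p - 5)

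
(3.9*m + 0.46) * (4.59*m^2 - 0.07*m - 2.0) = 17.901*m^3 + 1.8384*m^2 - 7.8322*m - 0.92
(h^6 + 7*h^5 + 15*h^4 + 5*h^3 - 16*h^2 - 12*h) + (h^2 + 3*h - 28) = h^6 + 7*h^5 + 15*h^4 + 5*h^3 - 15*h^2 - 9*h - 28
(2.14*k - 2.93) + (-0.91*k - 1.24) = 1.23*k - 4.17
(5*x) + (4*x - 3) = 9*x - 3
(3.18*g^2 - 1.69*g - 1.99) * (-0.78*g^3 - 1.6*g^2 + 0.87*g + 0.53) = -2.4804*g^5 - 3.7698*g^4 + 7.0228*g^3 + 3.3991*g^2 - 2.627*g - 1.0547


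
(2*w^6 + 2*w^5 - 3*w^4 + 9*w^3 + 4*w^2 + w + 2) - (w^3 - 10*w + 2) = 2*w^6 + 2*w^5 - 3*w^4 + 8*w^3 + 4*w^2 + 11*w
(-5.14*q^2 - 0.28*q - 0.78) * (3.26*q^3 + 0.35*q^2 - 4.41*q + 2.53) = -16.7564*q^5 - 2.7118*q^4 + 20.0266*q^3 - 12.0424*q^2 + 2.7314*q - 1.9734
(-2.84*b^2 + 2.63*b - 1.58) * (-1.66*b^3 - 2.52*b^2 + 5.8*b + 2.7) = 4.7144*b^5 + 2.791*b^4 - 20.4768*b^3 + 11.5676*b^2 - 2.063*b - 4.266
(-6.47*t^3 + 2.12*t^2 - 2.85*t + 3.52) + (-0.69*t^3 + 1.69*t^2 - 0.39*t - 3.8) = -7.16*t^3 + 3.81*t^2 - 3.24*t - 0.28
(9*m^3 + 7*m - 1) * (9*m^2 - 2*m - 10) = 81*m^5 - 18*m^4 - 27*m^3 - 23*m^2 - 68*m + 10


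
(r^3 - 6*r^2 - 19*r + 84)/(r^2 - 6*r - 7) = (r^2 + r - 12)/(r + 1)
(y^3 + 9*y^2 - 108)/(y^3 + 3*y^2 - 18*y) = (y + 6)/y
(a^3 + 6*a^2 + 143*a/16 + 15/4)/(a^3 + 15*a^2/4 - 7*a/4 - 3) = (a + 5/4)/(a - 1)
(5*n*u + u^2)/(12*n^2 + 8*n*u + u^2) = u*(5*n + u)/(12*n^2 + 8*n*u + u^2)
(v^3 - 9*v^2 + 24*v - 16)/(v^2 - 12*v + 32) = (v^2 - 5*v + 4)/(v - 8)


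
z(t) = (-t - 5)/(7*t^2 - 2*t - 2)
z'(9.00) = 0.00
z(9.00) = -0.03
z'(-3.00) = -0.03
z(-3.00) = -0.03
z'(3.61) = 0.05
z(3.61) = -0.10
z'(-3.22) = -0.03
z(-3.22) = -0.02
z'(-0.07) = -3.86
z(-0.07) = 2.70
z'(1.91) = 0.39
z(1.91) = -0.35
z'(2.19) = 0.24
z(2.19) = -0.26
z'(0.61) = 98.53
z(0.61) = 9.12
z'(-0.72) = -5.82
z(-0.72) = -1.39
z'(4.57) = 0.03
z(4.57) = -0.07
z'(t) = (2 - 14*t)*(-t - 5)/(7*t^2 - 2*t - 2)^2 - 1/(7*t^2 - 2*t - 2)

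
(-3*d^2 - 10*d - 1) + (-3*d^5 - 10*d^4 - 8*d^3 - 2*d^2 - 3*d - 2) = -3*d^5 - 10*d^4 - 8*d^3 - 5*d^2 - 13*d - 3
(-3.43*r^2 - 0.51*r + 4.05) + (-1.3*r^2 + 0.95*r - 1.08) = -4.73*r^2 + 0.44*r + 2.97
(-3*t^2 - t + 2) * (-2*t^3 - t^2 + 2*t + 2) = 6*t^5 + 5*t^4 - 9*t^3 - 10*t^2 + 2*t + 4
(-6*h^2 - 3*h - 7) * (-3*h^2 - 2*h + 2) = 18*h^4 + 21*h^3 + 15*h^2 + 8*h - 14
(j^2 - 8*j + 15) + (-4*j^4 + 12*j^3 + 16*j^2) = -4*j^4 + 12*j^3 + 17*j^2 - 8*j + 15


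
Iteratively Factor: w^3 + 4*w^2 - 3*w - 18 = (w + 3)*(w^2 + w - 6) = (w - 2)*(w + 3)*(w + 3)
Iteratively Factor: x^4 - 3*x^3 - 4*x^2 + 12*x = (x)*(x^3 - 3*x^2 - 4*x + 12) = x*(x - 3)*(x^2 - 4) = x*(x - 3)*(x + 2)*(x - 2)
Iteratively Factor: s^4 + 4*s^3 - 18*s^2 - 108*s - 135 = (s + 3)*(s^3 + s^2 - 21*s - 45) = (s + 3)^2*(s^2 - 2*s - 15) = (s - 5)*(s + 3)^2*(s + 3)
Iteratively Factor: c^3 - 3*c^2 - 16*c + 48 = (c - 4)*(c^2 + c - 12) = (c - 4)*(c + 4)*(c - 3)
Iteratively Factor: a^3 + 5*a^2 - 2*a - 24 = (a + 4)*(a^2 + a - 6) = (a - 2)*(a + 4)*(a + 3)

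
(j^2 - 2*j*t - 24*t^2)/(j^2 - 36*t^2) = (j + 4*t)/(j + 6*t)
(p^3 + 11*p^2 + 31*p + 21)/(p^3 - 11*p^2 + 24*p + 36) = (p^2 + 10*p + 21)/(p^2 - 12*p + 36)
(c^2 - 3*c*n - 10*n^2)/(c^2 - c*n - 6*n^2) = (c - 5*n)/(c - 3*n)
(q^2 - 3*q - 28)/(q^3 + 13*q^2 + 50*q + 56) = (q - 7)/(q^2 + 9*q + 14)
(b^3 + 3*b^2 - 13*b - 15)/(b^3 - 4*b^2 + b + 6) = (b + 5)/(b - 2)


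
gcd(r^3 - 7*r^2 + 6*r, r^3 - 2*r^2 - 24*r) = r^2 - 6*r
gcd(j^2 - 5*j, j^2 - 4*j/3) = j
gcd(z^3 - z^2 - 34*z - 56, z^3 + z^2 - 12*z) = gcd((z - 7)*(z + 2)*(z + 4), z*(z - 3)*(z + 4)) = z + 4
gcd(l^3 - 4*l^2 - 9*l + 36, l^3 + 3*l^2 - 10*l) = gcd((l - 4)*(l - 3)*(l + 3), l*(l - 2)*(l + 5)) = 1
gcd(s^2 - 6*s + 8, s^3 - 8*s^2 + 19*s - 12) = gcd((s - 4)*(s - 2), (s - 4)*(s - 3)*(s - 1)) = s - 4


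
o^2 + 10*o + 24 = (o + 4)*(o + 6)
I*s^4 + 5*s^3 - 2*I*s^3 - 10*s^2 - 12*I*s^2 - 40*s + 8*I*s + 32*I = (s - 4)*(s + 2)*(s - 4*I)*(I*s + 1)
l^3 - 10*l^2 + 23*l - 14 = (l - 7)*(l - 2)*(l - 1)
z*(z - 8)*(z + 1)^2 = z^4 - 6*z^3 - 15*z^2 - 8*z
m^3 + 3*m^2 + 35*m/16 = m*(m + 5/4)*(m + 7/4)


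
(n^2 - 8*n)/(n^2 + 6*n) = (n - 8)/(n + 6)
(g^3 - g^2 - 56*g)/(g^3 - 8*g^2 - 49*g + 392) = g/(g - 7)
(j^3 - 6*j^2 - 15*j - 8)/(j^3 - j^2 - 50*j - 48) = (j + 1)/(j + 6)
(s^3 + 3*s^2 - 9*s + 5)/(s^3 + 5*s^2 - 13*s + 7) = (s + 5)/(s + 7)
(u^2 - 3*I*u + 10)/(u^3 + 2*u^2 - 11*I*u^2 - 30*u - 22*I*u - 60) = (u + 2*I)/(u^2 + u*(2 - 6*I) - 12*I)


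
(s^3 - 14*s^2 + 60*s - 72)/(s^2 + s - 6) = (s^2 - 12*s + 36)/(s + 3)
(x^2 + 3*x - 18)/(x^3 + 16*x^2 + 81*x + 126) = (x - 3)/(x^2 + 10*x + 21)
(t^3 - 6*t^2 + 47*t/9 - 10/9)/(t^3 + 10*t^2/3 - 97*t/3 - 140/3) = (9*t^2 - 9*t + 2)/(3*(3*t^2 + 25*t + 28))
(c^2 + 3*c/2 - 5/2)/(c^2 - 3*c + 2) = (c + 5/2)/(c - 2)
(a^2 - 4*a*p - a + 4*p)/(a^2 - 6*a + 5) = (a - 4*p)/(a - 5)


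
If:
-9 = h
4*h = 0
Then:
No Solution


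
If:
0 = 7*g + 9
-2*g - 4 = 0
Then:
No Solution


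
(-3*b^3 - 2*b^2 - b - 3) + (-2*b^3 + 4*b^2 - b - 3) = -5*b^3 + 2*b^2 - 2*b - 6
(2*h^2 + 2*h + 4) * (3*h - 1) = 6*h^3 + 4*h^2 + 10*h - 4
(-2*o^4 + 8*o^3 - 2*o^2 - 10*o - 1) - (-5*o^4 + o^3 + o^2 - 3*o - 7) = 3*o^4 + 7*o^3 - 3*o^2 - 7*o + 6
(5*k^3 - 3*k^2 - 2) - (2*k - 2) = 5*k^3 - 3*k^2 - 2*k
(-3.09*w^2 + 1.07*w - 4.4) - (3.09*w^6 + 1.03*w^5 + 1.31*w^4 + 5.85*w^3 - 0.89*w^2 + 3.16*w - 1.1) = -3.09*w^6 - 1.03*w^5 - 1.31*w^4 - 5.85*w^3 - 2.2*w^2 - 2.09*w - 3.3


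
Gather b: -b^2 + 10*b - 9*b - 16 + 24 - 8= -b^2 + b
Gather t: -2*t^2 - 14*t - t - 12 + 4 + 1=-2*t^2 - 15*t - 7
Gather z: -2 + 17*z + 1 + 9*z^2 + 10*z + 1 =9*z^2 + 27*z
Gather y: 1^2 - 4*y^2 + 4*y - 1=-4*y^2 + 4*y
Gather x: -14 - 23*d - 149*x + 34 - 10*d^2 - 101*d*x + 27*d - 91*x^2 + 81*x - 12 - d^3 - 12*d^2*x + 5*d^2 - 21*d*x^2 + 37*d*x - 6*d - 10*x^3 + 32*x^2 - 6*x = -d^3 - 5*d^2 - 2*d - 10*x^3 + x^2*(-21*d - 59) + x*(-12*d^2 - 64*d - 74) + 8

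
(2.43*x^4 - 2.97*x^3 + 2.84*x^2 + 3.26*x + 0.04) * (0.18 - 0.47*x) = -1.1421*x^5 + 1.8333*x^4 - 1.8694*x^3 - 1.021*x^2 + 0.568*x + 0.0072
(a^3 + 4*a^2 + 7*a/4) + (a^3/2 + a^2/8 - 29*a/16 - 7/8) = 3*a^3/2 + 33*a^2/8 - a/16 - 7/8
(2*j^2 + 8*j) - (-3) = 2*j^2 + 8*j + 3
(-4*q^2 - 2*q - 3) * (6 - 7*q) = 28*q^3 - 10*q^2 + 9*q - 18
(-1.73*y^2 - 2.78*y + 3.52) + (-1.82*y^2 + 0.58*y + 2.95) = -3.55*y^2 - 2.2*y + 6.47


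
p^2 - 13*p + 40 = (p - 8)*(p - 5)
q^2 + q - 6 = (q - 2)*(q + 3)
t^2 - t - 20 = (t - 5)*(t + 4)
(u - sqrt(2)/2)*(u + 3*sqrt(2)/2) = u^2 + sqrt(2)*u - 3/2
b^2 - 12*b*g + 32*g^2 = (b - 8*g)*(b - 4*g)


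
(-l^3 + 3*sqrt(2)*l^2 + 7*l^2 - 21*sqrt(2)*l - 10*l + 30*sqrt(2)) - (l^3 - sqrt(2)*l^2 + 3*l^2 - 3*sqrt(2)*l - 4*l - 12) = -2*l^3 + 4*l^2 + 4*sqrt(2)*l^2 - 18*sqrt(2)*l - 6*l + 12 + 30*sqrt(2)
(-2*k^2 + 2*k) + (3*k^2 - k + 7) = k^2 + k + 7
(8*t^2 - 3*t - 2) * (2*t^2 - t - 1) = 16*t^4 - 14*t^3 - 9*t^2 + 5*t + 2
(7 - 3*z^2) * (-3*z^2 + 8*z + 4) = 9*z^4 - 24*z^3 - 33*z^2 + 56*z + 28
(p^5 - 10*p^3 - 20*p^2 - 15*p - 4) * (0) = 0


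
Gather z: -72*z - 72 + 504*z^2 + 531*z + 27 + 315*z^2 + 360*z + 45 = 819*z^2 + 819*z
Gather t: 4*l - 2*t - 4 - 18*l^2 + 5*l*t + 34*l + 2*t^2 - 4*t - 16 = -18*l^2 + 38*l + 2*t^2 + t*(5*l - 6) - 20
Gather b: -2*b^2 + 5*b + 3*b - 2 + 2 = -2*b^2 + 8*b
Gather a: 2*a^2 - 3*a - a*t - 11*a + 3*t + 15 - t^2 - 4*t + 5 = 2*a^2 + a*(-t - 14) - t^2 - t + 20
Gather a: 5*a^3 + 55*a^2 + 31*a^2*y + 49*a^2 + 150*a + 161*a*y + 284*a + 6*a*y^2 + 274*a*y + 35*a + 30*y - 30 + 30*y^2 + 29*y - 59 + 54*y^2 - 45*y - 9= 5*a^3 + a^2*(31*y + 104) + a*(6*y^2 + 435*y + 469) + 84*y^2 + 14*y - 98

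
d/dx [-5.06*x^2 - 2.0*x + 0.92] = -10.12*x - 2.0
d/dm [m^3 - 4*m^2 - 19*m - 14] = 3*m^2 - 8*m - 19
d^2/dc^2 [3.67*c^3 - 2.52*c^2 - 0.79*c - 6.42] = 22.02*c - 5.04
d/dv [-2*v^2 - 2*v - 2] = -4*v - 2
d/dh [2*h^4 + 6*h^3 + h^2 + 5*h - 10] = 8*h^3 + 18*h^2 + 2*h + 5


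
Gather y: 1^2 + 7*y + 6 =7*y + 7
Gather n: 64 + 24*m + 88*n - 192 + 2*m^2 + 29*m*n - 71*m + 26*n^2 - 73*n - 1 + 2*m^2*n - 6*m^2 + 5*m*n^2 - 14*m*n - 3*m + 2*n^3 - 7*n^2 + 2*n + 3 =-4*m^2 - 50*m + 2*n^3 + n^2*(5*m + 19) + n*(2*m^2 + 15*m + 17) - 126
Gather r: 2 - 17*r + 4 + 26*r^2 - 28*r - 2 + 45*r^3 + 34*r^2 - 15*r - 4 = 45*r^3 + 60*r^2 - 60*r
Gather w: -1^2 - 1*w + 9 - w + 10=18 - 2*w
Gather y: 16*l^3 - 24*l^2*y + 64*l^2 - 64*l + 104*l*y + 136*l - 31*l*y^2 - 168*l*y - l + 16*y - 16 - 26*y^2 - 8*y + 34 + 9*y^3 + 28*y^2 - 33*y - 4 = 16*l^3 + 64*l^2 + 71*l + 9*y^3 + y^2*(2 - 31*l) + y*(-24*l^2 - 64*l - 25) + 14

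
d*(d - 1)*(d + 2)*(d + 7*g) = d^4 + 7*d^3*g + d^3 + 7*d^2*g - 2*d^2 - 14*d*g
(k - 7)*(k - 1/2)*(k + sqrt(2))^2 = k^4 - 15*k^3/2 + 2*sqrt(2)*k^3 - 15*sqrt(2)*k^2 + 11*k^2/2 - 15*k + 7*sqrt(2)*k + 7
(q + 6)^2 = q^2 + 12*q + 36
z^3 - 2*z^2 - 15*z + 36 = (z - 3)^2*(z + 4)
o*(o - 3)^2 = o^3 - 6*o^2 + 9*o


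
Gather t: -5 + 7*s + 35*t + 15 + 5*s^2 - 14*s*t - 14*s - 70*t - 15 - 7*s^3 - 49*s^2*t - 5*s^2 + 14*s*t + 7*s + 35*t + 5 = -7*s^3 - 49*s^2*t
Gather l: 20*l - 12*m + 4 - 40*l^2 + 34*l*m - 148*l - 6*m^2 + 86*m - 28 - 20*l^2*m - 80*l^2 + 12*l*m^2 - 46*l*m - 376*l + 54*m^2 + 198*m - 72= l^2*(-20*m - 120) + l*(12*m^2 - 12*m - 504) + 48*m^2 + 272*m - 96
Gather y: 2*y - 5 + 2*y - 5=4*y - 10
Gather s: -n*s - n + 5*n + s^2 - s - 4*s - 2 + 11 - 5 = 4*n + s^2 + s*(-n - 5) + 4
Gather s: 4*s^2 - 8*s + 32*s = 4*s^2 + 24*s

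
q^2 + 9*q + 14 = (q + 2)*(q + 7)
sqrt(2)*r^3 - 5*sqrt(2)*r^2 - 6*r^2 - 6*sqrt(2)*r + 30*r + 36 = (r - 6)*(r - 3*sqrt(2))*(sqrt(2)*r + sqrt(2))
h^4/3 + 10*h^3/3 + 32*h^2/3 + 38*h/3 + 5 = (h/3 + 1)*(h + 1)^2*(h + 5)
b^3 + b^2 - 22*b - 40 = (b - 5)*(b + 2)*(b + 4)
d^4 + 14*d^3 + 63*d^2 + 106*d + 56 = (d + 1)*(d + 2)*(d + 4)*(d + 7)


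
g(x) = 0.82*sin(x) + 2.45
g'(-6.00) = 0.79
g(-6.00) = 2.68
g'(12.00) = 0.69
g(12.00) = 2.01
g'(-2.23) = -0.50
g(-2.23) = 1.80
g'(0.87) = 0.53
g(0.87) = 3.08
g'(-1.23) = 0.27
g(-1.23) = 1.68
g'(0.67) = 0.64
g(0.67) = 2.96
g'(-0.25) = 0.79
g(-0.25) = 2.25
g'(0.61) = 0.67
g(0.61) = 2.92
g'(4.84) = 0.10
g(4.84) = 1.64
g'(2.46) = -0.64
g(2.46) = 2.97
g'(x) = 0.82*cos(x)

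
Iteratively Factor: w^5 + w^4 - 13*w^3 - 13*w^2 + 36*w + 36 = (w + 1)*(w^4 - 13*w^2 + 36) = (w + 1)*(w + 2)*(w^3 - 2*w^2 - 9*w + 18) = (w - 2)*(w + 1)*(w + 2)*(w^2 - 9) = (w - 3)*(w - 2)*(w + 1)*(w + 2)*(w + 3)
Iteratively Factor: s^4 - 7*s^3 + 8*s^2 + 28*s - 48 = (s - 2)*(s^3 - 5*s^2 - 2*s + 24) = (s - 3)*(s - 2)*(s^2 - 2*s - 8) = (s - 3)*(s - 2)*(s + 2)*(s - 4)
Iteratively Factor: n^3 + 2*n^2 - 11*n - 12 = (n - 3)*(n^2 + 5*n + 4) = (n - 3)*(n + 4)*(n + 1)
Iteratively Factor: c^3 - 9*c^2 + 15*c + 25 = (c - 5)*(c^2 - 4*c - 5) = (c - 5)^2*(c + 1)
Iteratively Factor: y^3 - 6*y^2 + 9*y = (y)*(y^2 - 6*y + 9) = y*(y - 3)*(y - 3)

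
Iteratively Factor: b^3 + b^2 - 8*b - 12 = (b + 2)*(b^2 - b - 6) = (b - 3)*(b + 2)*(b + 2)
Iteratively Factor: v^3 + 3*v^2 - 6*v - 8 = (v + 1)*(v^2 + 2*v - 8) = (v + 1)*(v + 4)*(v - 2)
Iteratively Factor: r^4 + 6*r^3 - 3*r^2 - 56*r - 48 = (r - 3)*(r^3 + 9*r^2 + 24*r + 16) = (r - 3)*(r + 4)*(r^2 + 5*r + 4) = (r - 3)*(r + 4)^2*(r + 1)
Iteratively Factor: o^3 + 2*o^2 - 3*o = (o)*(o^2 + 2*o - 3) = o*(o - 1)*(o + 3)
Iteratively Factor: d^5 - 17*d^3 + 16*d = (d - 1)*(d^4 + d^3 - 16*d^2 - 16*d) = (d - 1)*(d + 1)*(d^3 - 16*d) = (d - 4)*(d - 1)*(d + 1)*(d^2 + 4*d) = d*(d - 4)*(d - 1)*(d + 1)*(d + 4)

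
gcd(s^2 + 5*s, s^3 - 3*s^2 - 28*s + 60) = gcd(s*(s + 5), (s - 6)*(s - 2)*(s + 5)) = s + 5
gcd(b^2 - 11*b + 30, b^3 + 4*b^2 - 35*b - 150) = b - 6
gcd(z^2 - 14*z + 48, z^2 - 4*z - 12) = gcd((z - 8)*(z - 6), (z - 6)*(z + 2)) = z - 6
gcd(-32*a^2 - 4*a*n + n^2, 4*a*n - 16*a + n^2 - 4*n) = 4*a + n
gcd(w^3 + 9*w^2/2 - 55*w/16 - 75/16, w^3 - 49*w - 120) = w + 5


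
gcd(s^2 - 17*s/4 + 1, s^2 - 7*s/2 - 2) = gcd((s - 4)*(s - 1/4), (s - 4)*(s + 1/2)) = s - 4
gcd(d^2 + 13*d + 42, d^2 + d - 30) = d + 6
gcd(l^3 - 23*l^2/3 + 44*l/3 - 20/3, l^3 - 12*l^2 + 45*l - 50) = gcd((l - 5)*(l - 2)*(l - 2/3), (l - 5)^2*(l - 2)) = l^2 - 7*l + 10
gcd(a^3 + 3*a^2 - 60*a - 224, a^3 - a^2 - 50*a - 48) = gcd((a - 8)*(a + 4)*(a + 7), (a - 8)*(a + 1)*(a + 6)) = a - 8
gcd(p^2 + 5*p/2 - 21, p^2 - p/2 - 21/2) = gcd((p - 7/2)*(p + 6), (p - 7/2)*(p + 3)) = p - 7/2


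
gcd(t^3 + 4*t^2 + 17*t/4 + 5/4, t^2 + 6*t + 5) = t + 1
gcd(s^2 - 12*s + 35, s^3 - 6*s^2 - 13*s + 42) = s - 7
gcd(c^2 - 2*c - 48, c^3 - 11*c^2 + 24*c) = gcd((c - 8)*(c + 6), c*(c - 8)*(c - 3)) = c - 8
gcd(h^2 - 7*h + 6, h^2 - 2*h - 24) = h - 6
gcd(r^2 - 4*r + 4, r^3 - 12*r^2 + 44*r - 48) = r - 2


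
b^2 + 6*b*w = b*(b + 6*w)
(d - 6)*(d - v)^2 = d^3 - 2*d^2*v - 6*d^2 + d*v^2 + 12*d*v - 6*v^2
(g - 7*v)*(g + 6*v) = g^2 - g*v - 42*v^2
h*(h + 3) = h^2 + 3*h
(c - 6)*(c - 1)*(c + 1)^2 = c^4 - 5*c^3 - 7*c^2 + 5*c + 6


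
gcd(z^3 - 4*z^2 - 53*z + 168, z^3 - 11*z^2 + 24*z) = z^2 - 11*z + 24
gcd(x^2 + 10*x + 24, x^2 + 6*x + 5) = 1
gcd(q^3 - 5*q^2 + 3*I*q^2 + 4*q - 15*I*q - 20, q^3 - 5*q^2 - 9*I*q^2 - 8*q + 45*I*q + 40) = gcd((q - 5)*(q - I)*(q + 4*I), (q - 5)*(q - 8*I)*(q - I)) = q^2 + q*(-5 - I) + 5*I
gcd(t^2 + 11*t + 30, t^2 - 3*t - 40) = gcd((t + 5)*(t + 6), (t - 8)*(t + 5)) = t + 5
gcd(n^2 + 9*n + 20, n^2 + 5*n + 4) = n + 4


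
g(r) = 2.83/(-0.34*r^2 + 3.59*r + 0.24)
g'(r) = 2.83*(0.68*r - 3.59)/(-0.34*r^2 + 3.59*r + 0.24)^2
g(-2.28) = -0.29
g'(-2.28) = -0.15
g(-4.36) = -0.13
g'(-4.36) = -0.04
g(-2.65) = -0.24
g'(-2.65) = -0.11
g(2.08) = 0.45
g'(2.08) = -0.16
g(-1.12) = -0.67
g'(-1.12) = -0.70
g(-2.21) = -0.30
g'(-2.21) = -0.16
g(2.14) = 0.44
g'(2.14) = -0.15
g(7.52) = 0.35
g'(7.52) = 0.07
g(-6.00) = -0.08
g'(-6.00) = -0.02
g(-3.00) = -0.21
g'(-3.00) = -0.09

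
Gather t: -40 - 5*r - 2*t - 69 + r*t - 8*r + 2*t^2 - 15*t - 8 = -13*r + 2*t^2 + t*(r - 17) - 117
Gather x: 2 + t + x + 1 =t + x + 3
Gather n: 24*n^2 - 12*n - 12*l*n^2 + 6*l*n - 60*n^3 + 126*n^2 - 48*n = -60*n^3 + n^2*(150 - 12*l) + n*(6*l - 60)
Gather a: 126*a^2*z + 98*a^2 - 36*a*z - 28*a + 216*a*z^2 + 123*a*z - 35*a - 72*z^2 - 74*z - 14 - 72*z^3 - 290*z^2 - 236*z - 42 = a^2*(126*z + 98) + a*(216*z^2 + 87*z - 63) - 72*z^3 - 362*z^2 - 310*z - 56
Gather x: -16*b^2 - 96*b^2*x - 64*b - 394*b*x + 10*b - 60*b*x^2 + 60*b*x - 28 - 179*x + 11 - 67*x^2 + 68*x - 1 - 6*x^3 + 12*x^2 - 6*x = -16*b^2 - 54*b - 6*x^3 + x^2*(-60*b - 55) + x*(-96*b^2 - 334*b - 117) - 18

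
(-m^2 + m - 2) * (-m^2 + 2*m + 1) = m^4 - 3*m^3 + 3*m^2 - 3*m - 2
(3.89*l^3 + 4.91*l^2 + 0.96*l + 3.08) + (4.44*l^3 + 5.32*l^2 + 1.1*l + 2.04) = 8.33*l^3 + 10.23*l^2 + 2.06*l + 5.12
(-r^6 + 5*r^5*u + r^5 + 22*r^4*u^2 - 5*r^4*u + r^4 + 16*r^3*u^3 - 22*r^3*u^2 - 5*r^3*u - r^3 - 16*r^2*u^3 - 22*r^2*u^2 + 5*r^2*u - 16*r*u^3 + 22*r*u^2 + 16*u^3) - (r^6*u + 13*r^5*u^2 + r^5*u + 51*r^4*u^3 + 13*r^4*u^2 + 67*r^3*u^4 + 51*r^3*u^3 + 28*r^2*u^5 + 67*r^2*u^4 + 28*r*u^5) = -r^6*u - r^6 - 13*r^5*u^2 + 4*r^5*u + r^5 - 51*r^4*u^3 + 9*r^4*u^2 - 5*r^4*u + r^4 - 67*r^3*u^4 - 35*r^3*u^3 - 22*r^3*u^2 - 5*r^3*u - r^3 - 28*r^2*u^5 - 67*r^2*u^4 - 16*r^2*u^3 - 22*r^2*u^2 + 5*r^2*u - 28*r*u^5 - 16*r*u^3 + 22*r*u^2 + 16*u^3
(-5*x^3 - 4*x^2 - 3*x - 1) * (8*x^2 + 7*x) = -40*x^5 - 67*x^4 - 52*x^3 - 29*x^2 - 7*x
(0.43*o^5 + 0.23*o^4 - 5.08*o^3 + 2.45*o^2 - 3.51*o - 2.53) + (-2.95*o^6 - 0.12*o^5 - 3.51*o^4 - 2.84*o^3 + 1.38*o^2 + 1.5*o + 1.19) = -2.95*o^6 + 0.31*o^5 - 3.28*o^4 - 7.92*o^3 + 3.83*o^2 - 2.01*o - 1.34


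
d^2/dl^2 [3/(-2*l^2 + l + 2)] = 6*(-4*l^2 + 2*l + (4*l - 1)^2 + 4)/(-2*l^2 + l + 2)^3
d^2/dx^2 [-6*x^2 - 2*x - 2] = -12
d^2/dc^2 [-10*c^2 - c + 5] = -20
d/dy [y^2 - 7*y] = 2*y - 7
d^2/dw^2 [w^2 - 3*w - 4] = 2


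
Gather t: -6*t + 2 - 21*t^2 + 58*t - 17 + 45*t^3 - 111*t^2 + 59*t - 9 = 45*t^3 - 132*t^2 + 111*t - 24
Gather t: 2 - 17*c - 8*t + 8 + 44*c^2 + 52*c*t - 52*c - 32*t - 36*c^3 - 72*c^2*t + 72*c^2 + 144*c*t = -36*c^3 + 116*c^2 - 69*c + t*(-72*c^2 + 196*c - 40) + 10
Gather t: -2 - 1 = -3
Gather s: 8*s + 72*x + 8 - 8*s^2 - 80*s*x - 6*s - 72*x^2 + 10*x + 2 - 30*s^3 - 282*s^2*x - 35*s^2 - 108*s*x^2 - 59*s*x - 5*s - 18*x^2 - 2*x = -30*s^3 + s^2*(-282*x - 43) + s*(-108*x^2 - 139*x - 3) - 90*x^2 + 80*x + 10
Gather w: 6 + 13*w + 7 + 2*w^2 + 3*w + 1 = 2*w^2 + 16*w + 14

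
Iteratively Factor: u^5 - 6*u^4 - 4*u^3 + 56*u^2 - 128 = (u - 4)*(u^4 - 2*u^3 - 12*u^2 + 8*u + 32) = (u - 4)*(u + 2)*(u^3 - 4*u^2 - 4*u + 16) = (u - 4)*(u + 2)^2*(u^2 - 6*u + 8) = (u - 4)*(u - 2)*(u + 2)^2*(u - 4)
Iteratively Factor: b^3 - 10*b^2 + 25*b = (b - 5)*(b^2 - 5*b) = (b - 5)^2*(b)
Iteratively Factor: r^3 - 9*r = (r)*(r^2 - 9) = r*(r + 3)*(r - 3)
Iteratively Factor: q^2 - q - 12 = (q - 4)*(q + 3)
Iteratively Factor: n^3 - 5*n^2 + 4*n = (n - 1)*(n^2 - 4*n) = n*(n - 1)*(n - 4)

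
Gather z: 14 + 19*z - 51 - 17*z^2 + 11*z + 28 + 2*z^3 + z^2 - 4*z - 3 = 2*z^3 - 16*z^2 + 26*z - 12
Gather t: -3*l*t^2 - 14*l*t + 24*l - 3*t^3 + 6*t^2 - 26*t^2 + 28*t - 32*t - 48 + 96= 24*l - 3*t^3 + t^2*(-3*l - 20) + t*(-14*l - 4) + 48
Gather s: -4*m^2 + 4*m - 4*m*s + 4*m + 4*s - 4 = -4*m^2 + 8*m + s*(4 - 4*m) - 4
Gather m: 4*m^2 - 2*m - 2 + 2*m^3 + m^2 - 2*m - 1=2*m^3 + 5*m^2 - 4*m - 3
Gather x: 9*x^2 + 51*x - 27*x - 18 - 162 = 9*x^2 + 24*x - 180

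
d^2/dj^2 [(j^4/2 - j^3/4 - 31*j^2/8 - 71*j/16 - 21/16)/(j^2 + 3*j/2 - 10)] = (32*j^6 + 144*j^5 - 744*j^4 - 3948*j^3 + 12228*j^2 - 13698*j - 30089)/(4*(8*j^6 + 36*j^5 - 186*j^4 - 693*j^3 + 1860*j^2 + 3600*j - 8000))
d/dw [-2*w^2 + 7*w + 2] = 7 - 4*w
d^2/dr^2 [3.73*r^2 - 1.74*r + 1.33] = 7.46000000000000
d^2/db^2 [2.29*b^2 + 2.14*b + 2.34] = 4.58000000000000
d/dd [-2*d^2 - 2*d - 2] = -4*d - 2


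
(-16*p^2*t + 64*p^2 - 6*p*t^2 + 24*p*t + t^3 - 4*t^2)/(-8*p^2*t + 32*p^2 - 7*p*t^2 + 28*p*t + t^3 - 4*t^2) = (2*p + t)/(p + t)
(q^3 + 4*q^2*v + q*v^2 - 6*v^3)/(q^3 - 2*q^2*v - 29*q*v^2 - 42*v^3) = (q - v)/(q - 7*v)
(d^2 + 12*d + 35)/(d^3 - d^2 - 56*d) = (d + 5)/(d*(d - 8))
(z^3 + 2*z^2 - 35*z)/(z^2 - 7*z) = (z^2 + 2*z - 35)/(z - 7)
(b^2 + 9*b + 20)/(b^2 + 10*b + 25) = (b + 4)/(b + 5)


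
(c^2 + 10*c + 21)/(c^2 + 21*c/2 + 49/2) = 2*(c + 3)/(2*c + 7)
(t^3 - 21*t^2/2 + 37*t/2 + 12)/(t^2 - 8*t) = t - 5/2 - 3/(2*t)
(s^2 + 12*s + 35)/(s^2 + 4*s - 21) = (s + 5)/(s - 3)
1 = 1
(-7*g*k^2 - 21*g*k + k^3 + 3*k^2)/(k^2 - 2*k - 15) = k*(-7*g + k)/(k - 5)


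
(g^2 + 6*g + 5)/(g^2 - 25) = (g + 1)/(g - 5)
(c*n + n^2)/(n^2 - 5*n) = (c + n)/(n - 5)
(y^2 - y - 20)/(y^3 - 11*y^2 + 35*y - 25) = (y + 4)/(y^2 - 6*y + 5)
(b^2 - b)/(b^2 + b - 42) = b*(b - 1)/(b^2 + b - 42)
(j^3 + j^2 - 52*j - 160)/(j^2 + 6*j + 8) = (j^2 - 3*j - 40)/(j + 2)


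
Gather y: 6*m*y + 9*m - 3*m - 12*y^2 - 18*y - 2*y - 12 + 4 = 6*m - 12*y^2 + y*(6*m - 20) - 8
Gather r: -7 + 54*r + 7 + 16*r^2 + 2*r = 16*r^2 + 56*r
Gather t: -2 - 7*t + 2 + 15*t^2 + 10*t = 15*t^2 + 3*t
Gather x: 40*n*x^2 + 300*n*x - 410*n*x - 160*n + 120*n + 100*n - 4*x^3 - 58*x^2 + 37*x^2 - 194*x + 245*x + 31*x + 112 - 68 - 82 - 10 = 60*n - 4*x^3 + x^2*(40*n - 21) + x*(82 - 110*n) - 48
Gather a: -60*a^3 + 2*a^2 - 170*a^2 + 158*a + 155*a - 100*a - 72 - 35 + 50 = -60*a^3 - 168*a^2 + 213*a - 57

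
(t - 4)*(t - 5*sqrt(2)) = t^2 - 5*sqrt(2)*t - 4*t + 20*sqrt(2)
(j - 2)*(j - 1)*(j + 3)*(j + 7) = j^4 + 7*j^3 - 7*j^2 - 43*j + 42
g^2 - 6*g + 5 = (g - 5)*(g - 1)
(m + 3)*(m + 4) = m^2 + 7*m + 12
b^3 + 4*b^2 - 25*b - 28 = (b - 4)*(b + 1)*(b + 7)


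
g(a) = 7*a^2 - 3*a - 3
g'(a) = 14*a - 3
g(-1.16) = 9.90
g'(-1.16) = -19.24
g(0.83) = -0.67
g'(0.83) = 8.62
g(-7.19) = 380.44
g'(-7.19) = -103.66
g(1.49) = 8.07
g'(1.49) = 17.86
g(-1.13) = 9.33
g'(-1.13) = -18.82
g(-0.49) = 0.15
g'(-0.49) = -9.86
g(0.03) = -3.08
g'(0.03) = -2.58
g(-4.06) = 124.57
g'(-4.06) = -59.84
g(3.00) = 51.00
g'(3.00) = 39.00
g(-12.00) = 1041.00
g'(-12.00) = -171.00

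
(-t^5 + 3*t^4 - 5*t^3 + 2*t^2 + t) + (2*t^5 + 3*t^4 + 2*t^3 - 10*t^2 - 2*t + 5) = t^5 + 6*t^4 - 3*t^3 - 8*t^2 - t + 5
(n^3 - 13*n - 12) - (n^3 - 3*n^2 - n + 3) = 3*n^2 - 12*n - 15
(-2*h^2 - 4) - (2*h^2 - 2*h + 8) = -4*h^2 + 2*h - 12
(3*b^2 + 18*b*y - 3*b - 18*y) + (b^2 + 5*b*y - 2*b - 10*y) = 4*b^2 + 23*b*y - 5*b - 28*y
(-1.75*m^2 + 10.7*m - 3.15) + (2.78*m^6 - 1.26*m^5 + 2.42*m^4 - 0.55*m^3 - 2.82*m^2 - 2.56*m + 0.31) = 2.78*m^6 - 1.26*m^5 + 2.42*m^4 - 0.55*m^3 - 4.57*m^2 + 8.14*m - 2.84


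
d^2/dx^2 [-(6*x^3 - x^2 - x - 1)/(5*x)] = -12/5 + 2/(5*x^3)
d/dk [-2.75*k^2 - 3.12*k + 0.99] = -5.5*k - 3.12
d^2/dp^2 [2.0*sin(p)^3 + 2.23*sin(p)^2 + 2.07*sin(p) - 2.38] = -3.57*sin(p) + 4.5*sin(3*p) + 4.46*cos(2*p)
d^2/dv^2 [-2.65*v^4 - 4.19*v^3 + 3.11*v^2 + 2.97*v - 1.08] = -31.8*v^2 - 25.14*v + 6.22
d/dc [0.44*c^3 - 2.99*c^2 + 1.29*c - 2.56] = 1.32*c^2 - 5.98*c + 1.29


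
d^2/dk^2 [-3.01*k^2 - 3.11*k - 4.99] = -6.02000000000000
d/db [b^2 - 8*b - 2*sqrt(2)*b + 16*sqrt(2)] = 2*b - 8 - 2*sqrt(2)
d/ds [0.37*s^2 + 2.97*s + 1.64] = 0.74*s + 2.97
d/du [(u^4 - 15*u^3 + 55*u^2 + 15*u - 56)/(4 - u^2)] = (-2*u^5 + 15*u^4 + 16*u^3 - 165*u^2 + 328*u + 60)/(u^4 - 8*u^2 + 16)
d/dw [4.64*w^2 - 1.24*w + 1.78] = 9.28*w - 1.24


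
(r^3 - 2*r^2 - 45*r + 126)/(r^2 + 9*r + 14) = (r^2 - 9*r + 18)/(r + 2)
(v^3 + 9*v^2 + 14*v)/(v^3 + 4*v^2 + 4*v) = (v + 7)/(v + 2)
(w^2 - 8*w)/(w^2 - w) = (w - 8)/(w - 1)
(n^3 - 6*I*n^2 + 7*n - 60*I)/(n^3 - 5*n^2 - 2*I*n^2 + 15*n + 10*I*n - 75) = (n - 4*I)/(n - 5)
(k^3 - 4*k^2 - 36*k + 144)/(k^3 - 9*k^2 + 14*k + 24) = (k + 6)/(k + 1)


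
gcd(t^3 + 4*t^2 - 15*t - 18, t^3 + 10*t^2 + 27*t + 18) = t^2 + 7*t + 6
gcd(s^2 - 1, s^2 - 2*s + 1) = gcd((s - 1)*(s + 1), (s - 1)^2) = s - 1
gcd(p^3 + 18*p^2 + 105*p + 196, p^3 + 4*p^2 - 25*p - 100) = p + 4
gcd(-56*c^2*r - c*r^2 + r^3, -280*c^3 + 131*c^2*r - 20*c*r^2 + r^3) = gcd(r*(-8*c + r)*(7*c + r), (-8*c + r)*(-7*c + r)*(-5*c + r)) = -8*c + r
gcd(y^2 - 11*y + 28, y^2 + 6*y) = 1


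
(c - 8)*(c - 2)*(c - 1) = c^3 - 11*c^2 + 26*c - 16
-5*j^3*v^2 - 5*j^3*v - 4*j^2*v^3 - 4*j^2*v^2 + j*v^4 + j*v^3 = v*(-5*j + v)*(j + v)*(j*v + j)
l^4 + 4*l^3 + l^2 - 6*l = l*(l - 1)*(l + 2)*(l + 3)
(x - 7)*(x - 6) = x^2 - 13*x + 42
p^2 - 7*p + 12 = (p - 4)*(p - 3)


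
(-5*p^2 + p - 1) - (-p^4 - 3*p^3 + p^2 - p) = p^4 + 3*p^3 - 6*p^2 + 2*p - 1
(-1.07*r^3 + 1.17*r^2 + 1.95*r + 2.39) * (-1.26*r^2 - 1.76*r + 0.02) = 1.3482*r^5 + 0.409*r^4 - 4.5376*r^3 - 6.42*r^2 - 4.1674*r + 0.0478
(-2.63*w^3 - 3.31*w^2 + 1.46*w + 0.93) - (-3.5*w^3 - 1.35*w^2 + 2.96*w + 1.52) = 0.87*w^3 - 1.96*w^2 - 1.5*w - 0.59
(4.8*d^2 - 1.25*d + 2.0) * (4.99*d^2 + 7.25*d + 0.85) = 23.952*d^4 + 28.5625*d^3 + 4.9975*d^2 + 13.4375*d + 1.7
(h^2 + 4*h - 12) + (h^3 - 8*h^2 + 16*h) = h^3 - 7*h^2 + 20*h - 12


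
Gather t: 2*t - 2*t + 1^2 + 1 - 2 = 0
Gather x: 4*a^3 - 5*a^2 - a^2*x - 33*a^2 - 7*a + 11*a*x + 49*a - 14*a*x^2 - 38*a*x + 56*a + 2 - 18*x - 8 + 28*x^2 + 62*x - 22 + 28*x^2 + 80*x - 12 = 4*a^3 - 38*a^2 + 98*a + x^2*(56 - 14*a) + x*(-a^2 - 27*a + 124) - 40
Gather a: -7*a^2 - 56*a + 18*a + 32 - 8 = -7*a^2 - 38*a + 24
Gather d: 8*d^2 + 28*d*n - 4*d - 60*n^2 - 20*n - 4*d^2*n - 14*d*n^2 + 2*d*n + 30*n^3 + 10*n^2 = d^2*(8 - 4*n) + d*(-14*n^2 + 30*n - 4) + 30*n^3 - 50*n^2 - 20*n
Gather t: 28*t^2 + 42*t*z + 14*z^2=28*t^2 + 42*t*z + 14*z^2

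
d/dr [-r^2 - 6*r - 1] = -2*r - 6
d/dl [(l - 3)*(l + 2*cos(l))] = l + (3 - l)*(2*sin(l) - 1) + 2*cos(l)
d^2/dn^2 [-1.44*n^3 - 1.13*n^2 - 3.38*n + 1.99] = -8.64*n - 2.26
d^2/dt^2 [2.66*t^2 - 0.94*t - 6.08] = 5.32000000000000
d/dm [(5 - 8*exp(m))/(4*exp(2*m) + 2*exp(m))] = (16*exp(2*m) - 20*exp(m) - 5)*exp(-m)/(2*(4*exp(2*m) + 4*exp(m) + 1))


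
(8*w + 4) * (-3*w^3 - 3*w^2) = -24*w^4 - 36*w^3 - 12*w^2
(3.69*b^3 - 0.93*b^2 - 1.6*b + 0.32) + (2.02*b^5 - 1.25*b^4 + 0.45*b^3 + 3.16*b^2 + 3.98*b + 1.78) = 2.02*b^5 - 1.25*b^4 + 4.14*b^3 + 2.23*b^2 + 2.38*b + 2.1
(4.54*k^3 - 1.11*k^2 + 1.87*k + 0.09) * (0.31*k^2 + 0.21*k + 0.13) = 1.4074*k^5 + 0.6093*k^4 + 0.9368*k^3 + 0.2763*k^2 + 0.262*k + 0.0117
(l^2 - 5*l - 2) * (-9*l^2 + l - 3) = -9*l^4 + 46*l^3 + 10*l^2 + 13*l + 6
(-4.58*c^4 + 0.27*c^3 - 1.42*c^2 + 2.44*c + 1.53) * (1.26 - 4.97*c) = 22.7626*c^5 - 7.1127*c^4 + 7.3976*c^3 - 13.916*c^2 - 4.5297*c + 1.9278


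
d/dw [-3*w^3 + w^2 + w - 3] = -9*w^2 + 2*w + 1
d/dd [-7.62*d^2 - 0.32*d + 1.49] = -15.24*d - 0.32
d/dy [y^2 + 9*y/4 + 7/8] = 2*y + 9/4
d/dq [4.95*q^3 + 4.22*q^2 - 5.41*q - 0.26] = 14.85*q^2 + 8.44*q - 5.41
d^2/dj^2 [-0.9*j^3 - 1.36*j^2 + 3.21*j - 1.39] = -5.4*j - 2.72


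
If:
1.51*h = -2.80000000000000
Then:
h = -1.85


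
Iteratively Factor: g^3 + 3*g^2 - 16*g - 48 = (g + 3)*(g^2 - 16) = (g - 4)*(g + 3)*(g + 4)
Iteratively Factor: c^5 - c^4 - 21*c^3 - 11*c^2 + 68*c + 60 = (c + 2)*(c^4 - 3*c^3 - 15*c^2 + 19*c + 30) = (c + 1)*(c + 2)*(c^3 - 4*c^2 - 11*c + 30) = (c - 2)*(c + 1)*(c + 2)*(c^2 - 2*c - 15) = (c - 5)*(c - 2)*(c + 1)*(c + 2)*(c + 3)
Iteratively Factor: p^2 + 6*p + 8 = (p + 2)*(p + 4)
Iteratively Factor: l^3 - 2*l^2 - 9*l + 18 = (l - 3)*(l^2 + l - 6) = (l - 3)*(l + 3)*(l - 2)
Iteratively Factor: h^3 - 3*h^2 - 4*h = (h - 4)*(h^2 + h) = h*(h - 4)*(h + 1)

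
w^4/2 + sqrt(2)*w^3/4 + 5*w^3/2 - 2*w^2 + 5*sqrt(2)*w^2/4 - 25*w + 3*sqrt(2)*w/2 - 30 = (w/2 + 1)*(w + 3)*(w - 2*sqrt(2))*(w + 5*sqrt(2)/2)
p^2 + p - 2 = (p - 1)*(p + 2)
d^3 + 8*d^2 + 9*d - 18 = (d - 1)*(d + 3)*(d + 6)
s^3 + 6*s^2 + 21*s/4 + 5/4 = (s + 1/2)^2*(s + 5)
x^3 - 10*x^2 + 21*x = x*(x - 7)*(x - 3)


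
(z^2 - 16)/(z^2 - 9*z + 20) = (z + 4)/(z - 5)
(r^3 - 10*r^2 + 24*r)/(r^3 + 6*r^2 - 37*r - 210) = r*(r - 4)/(r^2 + 12*r + 35)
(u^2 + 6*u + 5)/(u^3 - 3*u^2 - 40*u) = (u + 1)/(u*(u - 8))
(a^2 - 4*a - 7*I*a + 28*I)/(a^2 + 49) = (a - 4)/(a + 7*I)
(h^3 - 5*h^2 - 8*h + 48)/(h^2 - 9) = (h^2 - 8*h + 16)/(h - 3)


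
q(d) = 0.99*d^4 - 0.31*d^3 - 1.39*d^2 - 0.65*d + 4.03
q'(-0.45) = 0.05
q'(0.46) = -1.74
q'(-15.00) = -13533.20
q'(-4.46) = -358.07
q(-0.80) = 4.22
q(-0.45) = 4.11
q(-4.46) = 398.50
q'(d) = 3.96*d^3 - 0.93*d^2 - 2.78*d - 0.65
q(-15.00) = 50866.03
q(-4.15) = 298.59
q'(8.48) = 2323.71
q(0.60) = 3.20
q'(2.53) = 50.49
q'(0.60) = -1.80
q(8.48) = 4828.92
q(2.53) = 29.03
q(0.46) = 3.45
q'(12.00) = 6674.95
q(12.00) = 19789.03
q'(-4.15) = -288.16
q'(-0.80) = -1.05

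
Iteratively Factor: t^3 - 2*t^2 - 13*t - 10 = (t + 1)*(t^2 - 3*t - 10) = (t + 1)*(t + 2)*(t - 5)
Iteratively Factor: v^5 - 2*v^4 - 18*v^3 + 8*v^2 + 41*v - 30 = (v + 3)*(v^4 - 5*v^3 - 3*v^2 + 17*v - 10) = (v + 2)*(v + 3)*(v^3 - 7*v^2 + 11*v - 5) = (v - 5)*(v + 2)*(v + 3)*(v^2 - 2*v + 1) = (v - 5)*(v - 1)*(v + 2)*(v + 3)*(v - 1)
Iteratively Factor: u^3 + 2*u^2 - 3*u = (u + 3)*(u^2 - u) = (u - 1)*(u + 3)*(u)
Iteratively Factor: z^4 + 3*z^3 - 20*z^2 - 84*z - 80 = (z + 2)*(z^3 + z^2 - 22*z - 40) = (z + 2)*(z + 4)*(z^2 - 3*z - 10) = (z + 2)^2*(z + 4)*(z - 5)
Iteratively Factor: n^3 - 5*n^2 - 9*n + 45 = (n + 3)*(n^2 - 8*n + 15) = (n - 5)*(n + 3)*(n - 3)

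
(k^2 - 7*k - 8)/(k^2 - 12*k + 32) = (k + 1)/(k - 4)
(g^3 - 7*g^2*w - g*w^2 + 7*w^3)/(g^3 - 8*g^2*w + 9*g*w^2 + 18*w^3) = (g^2 - 8*g*w + 7*w^2)/(g^2 - 9*g*w + 18*w^2)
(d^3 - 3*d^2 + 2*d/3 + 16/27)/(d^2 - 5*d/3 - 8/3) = (d^2 - d/3 - 2/9)/(d + 1)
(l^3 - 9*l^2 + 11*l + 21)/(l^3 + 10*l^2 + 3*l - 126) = (l^2 - 6*l - 7)/(l^2 + 13*l + 42)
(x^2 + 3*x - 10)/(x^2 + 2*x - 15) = (x - 2)/(x - 3)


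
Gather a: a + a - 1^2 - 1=2*a - 2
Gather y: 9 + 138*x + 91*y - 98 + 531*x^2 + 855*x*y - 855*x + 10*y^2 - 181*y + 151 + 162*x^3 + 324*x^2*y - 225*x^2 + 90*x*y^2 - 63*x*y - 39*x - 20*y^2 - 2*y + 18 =162*x^3 + 306*x^2 - 756*x + y^2*(90*x - 10) + y*(324*x^2 + 792*x - 92) + 80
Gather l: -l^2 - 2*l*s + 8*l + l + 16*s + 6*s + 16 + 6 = -l^2 + l*(9 - 2*s) + 22*s + 22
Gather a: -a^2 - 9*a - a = -a^2 - 10*a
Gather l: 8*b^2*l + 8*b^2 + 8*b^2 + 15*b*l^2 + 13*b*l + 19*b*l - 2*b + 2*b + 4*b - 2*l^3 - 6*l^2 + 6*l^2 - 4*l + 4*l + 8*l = 16*b^2 + 15*b*l^2 + 4*b - 2*l^3 + l*(8*b^2 + 32*b + 8)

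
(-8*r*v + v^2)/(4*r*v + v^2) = (-8*r + v)/(4*r + v)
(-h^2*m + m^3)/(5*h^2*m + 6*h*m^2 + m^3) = (-h + m)/(5*h + m)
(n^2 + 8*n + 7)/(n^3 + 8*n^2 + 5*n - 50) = (n^2 + 8*n + 7)/(n^3 + 8*n^2 + 5*n - 50)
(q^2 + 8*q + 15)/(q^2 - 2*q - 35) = (q + 3)/(q - 7)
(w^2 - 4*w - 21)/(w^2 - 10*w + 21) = (w + 3)/(w - 3)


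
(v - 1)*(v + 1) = v^2 - 1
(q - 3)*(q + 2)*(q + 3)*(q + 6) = q^4 + 8*q^3 + 3*q^2 - 72*q - 108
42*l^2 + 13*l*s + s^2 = (6*l + s)*(7*l + s)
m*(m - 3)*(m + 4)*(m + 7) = m^4 + 8*m^3 - 5*m^2 - 84*m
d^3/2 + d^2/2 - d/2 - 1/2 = (d/2 + 1/2)*(d - 1)*(d + 1)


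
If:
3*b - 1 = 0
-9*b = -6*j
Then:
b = 1/3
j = 1/2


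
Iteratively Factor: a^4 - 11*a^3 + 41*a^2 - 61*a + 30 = (a - 2)*(a^3 - 9*a^2 + 23*a - 15) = (a - 5)*(a - 2)*(a^2 - 4*a + 3) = (a - 5)*(a - 2)*(a - 1)*(a - 3)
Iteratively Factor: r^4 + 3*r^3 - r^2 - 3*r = (r)*(r^3 + 3*r^2 - r - 3) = r*(r - 1)*(r^2 + 4*r + 3) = r*(r - 1)*(r + 3)*(r + 1)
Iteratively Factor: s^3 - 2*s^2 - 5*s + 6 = (s + 2)*(s^2 - 4*s + 3) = (s - 3)*(s + 2)*(s - 1)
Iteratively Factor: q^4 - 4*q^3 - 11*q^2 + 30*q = (q - 5)*(q^3 + q^2 - 6*q) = (q - 5)*(q - 2)*(q^2 + 3*q) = q*(q - 5)*(q - 2)*(q + 3)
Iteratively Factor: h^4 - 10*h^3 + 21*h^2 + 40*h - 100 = (h + 2)*(h^3 - 12*h^2 + 45*h - 50) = (h - 5)*(h + 2)*(h^2 - 7*h + 10) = (h - 5)*(h - 2)*(h + 2)*(h - 5)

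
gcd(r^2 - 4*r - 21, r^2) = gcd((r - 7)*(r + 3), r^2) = 1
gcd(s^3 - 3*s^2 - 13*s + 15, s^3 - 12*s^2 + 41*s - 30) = s^2 - 6*s + 5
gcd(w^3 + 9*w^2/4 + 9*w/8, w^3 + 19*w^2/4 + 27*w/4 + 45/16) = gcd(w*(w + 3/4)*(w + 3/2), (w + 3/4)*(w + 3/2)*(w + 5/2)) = w^2 + 9*w/4 + 9/8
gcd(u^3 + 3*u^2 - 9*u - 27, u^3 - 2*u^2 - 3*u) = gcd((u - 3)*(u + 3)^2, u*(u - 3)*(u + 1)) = u - 3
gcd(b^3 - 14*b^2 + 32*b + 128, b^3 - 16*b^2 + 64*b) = b^2 - 16*b + 64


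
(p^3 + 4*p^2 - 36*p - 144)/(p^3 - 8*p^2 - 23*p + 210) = (p^2 + 10*p + 24)/(p^2 - 2*p - 35)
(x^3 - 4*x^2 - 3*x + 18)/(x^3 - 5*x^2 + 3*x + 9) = (x + 2)/(x + 1)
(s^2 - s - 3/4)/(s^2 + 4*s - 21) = (s^2 - s - 3/4)/(s^2 + 4*s - 21)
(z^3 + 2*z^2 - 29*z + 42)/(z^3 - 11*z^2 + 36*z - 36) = (z + 7)/(z - 6)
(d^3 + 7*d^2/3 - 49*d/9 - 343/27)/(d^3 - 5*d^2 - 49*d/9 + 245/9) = (d + 7/3)/(d - 5)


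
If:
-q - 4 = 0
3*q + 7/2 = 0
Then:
No Solution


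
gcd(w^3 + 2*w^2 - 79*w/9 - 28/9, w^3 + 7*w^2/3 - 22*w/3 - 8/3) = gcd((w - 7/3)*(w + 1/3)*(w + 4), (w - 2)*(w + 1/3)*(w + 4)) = w^2 + 13*w/3 + 4/3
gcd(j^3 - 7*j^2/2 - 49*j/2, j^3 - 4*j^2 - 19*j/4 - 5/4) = 1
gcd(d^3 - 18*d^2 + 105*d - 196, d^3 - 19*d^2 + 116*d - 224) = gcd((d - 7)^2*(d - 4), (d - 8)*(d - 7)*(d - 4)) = d^2 - 11*d + 28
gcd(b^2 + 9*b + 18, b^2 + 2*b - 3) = b + 3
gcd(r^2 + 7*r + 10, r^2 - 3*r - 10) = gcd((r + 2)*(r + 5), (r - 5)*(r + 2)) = r + 2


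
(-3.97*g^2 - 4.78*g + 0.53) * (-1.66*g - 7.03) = 6.5902*g^3 + 35.8439*g^2 + 32.7236*g - 3.7259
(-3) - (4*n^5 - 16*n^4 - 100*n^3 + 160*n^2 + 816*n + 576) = -4*n^5 + 16*n^4 + 100*n^3 - 160*n^2 - 816*n - 579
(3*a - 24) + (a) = 4*a - 24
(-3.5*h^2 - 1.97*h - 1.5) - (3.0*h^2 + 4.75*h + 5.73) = -6.5*h^2 - 6.72*h - 7.23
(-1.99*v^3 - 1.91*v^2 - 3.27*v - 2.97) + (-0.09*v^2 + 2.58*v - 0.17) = -1.99*v^3 - 2.0*v^2 - 0.69*v - 3.14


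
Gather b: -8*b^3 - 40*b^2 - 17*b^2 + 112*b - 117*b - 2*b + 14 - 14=-8*b^3 - 57*b^2 - 7*b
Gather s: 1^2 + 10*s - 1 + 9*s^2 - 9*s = 9*s^2 + s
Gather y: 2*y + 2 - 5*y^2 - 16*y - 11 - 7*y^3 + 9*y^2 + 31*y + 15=-7*y^3 + 4*y^2 + 17*y + 6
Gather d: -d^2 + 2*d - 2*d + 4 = 4 - d^2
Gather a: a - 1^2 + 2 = a + 1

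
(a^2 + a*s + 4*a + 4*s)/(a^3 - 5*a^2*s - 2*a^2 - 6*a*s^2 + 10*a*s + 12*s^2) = (-a - 4)/(-a^2 + 6*a*s + 2*a - 12*s)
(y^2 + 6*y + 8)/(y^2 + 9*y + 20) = (y + 2)/(y + 5)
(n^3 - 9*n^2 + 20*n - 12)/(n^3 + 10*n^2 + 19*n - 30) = (n^2 - 8*n + 12)/(n^2 + 11*n + 30)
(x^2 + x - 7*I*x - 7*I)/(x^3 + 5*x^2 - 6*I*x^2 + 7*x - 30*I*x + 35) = (x + 1)/(x^2 + x*(5 + I) + 5*I)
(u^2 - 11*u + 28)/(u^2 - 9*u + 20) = (u - 7)/(u - 5)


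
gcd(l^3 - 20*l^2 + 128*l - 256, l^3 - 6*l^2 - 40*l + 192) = l^2 - 12*l + 32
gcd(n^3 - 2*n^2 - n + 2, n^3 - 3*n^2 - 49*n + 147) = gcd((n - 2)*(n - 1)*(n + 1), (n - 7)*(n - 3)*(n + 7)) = 1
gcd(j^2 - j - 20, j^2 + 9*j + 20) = j + 4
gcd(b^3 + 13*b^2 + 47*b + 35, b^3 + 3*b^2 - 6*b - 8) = b + 1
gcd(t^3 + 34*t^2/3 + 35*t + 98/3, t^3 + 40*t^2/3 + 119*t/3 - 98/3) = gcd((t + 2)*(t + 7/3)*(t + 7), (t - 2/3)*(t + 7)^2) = t + 7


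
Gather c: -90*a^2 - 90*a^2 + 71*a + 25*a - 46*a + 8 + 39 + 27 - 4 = -180*a^2 + 50*a + 70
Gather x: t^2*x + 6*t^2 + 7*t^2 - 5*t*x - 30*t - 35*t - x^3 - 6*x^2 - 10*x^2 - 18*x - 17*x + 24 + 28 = 13*t^2 - 65*t - x^3 - 16*x^2 + x*(t^2 - 5*t - 35) + 52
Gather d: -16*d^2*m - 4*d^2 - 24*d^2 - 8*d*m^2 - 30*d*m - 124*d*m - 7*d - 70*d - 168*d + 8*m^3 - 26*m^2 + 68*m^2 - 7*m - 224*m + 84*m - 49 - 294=d^2*(-16*m - 28) + d*(-8*m^2 - 154*m - 245) + 8*m^3 + 42*m^2 - 147*m - 343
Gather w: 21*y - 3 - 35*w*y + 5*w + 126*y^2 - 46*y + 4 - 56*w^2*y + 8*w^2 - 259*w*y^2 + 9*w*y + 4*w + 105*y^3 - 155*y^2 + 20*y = w^2*(8 - 56*y) + w*(-259*y^2 - 26*y + 9) + 105*y^3 - 29*y^2 - 5*y + 1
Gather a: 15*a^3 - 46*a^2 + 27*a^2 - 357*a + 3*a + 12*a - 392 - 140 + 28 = 15*a^3 - 19*a^2 - 342*a - 504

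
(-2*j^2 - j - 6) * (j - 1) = -2*j^3 + j^2 - 5*j + 6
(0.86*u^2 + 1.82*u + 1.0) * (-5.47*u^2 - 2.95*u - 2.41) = -4.7042*u^4 - 12.4924*u^3 - 12.9116*u^2 - 7.3362*u - 2.41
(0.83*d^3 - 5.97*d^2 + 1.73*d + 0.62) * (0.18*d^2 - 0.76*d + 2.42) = 0.1494*d^5 - 1.7054*d^4 + 6.8572*d^3 - 15.6506*d^2 + 3.7154*d + 1.5004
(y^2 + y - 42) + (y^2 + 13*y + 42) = 2*y^2 + 14*y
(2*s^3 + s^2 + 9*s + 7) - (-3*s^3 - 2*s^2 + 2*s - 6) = 5*s^3 + 3*s^2 + 7*s + 13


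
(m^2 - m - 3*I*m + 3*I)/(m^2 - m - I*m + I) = (m - 3*I)/(m - I)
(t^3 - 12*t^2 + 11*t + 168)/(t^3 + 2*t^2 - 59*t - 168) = (t - 7)/(t + 7)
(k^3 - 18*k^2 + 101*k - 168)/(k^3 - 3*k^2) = 1 - 15/k + 56/k^2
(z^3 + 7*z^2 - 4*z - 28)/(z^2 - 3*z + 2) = (z^2 + 9*z + 14)/(z - 1)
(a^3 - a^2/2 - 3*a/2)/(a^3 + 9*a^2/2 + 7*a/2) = (2*a - 3)/(2*a + 7)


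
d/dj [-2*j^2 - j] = -4*j - 1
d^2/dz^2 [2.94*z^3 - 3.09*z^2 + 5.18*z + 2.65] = 17.64*z - 6.18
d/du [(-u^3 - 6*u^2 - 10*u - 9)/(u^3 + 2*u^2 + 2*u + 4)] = (4*u^4 + 16*u^3 + 23*u^2 - 12*u - 22)/(u^6 + 4*u^5 + 8*u^4 + 16*u^3 + 20*u^2 + 16*u + 16)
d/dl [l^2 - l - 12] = 2*l - 1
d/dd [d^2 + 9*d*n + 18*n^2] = 2*d + 9*n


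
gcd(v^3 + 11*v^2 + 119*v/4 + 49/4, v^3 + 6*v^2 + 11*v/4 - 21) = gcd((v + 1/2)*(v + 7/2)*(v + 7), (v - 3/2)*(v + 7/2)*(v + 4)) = v + 7/2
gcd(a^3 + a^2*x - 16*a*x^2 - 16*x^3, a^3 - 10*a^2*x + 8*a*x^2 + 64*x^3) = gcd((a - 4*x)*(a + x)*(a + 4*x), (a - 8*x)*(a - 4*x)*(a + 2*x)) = -a + 4*x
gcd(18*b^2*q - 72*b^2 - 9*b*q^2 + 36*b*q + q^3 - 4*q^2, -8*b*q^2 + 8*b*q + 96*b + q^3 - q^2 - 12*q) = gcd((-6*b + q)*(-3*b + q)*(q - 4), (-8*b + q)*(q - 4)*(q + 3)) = q - 4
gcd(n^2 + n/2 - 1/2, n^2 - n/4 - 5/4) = n + 1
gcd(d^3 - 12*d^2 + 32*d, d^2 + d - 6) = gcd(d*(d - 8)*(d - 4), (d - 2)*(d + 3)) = 1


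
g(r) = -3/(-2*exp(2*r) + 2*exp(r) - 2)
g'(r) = -3*(4*exp(2*r) - 2*exp(r))/(-2*exp(2*r) + 2*exp(r) - 2)^2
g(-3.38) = 1.55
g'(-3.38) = 0.05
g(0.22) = 1.15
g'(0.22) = -1.63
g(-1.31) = 1.87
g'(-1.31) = 0.29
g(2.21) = 0.02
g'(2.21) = -0.04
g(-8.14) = 1.50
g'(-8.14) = 0.00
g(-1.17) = 1.91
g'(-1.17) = 0.29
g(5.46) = 0.00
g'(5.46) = -0.00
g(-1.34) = 1.86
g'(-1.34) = 0.29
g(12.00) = 0.00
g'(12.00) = 0.00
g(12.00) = 0.00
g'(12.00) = 0.00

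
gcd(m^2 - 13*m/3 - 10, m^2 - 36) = m - 6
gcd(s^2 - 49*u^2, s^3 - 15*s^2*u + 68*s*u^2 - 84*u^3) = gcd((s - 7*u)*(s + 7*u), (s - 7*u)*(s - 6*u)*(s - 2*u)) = s - 7*u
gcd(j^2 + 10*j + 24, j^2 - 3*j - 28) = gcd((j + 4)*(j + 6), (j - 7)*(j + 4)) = j + 4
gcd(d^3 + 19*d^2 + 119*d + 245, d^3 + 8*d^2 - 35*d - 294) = d^2 + 14*d + 49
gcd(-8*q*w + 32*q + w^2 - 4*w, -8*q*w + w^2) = 8*q - w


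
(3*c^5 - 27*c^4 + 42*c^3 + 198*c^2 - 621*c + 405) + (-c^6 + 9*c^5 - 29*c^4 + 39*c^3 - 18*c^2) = -c^6 + 12*c^5 - 56*c^4 + 81*c^3 + 180*c^2 - 621*c + 405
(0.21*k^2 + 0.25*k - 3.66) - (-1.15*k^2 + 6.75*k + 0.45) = 1.36*k^2 - 6.5*k - 4.11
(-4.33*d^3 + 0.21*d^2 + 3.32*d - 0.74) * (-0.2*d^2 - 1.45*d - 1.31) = 0.866*d^5 + 6.2365*d^4 + 4.7038*d^3 - 4.9411*d^2 - 3.2762*d + 0.9694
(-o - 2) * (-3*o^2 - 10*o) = 3*o^3 + 16*o^2 + 20*o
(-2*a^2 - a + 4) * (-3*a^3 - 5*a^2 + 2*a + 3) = 6*a^5 + 13*a^4 - 11*a^3 - 28*a^2 + 5*a + 12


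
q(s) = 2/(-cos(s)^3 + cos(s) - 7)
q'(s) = 2*(-3*sin(s)*cos(s)^2 + sin(s))/(-cos(s)^3 + cos(s) - 7)^2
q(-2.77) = -0.28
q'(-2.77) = 0.02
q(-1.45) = -0.29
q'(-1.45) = -0.04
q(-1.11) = -0.30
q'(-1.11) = -0.02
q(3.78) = -0.27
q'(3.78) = 0.02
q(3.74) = -0.28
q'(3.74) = 0.02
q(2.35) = -0.27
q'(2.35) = -0.01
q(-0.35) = -0.29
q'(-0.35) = 0.02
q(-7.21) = -0.30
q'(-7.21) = 0.00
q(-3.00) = -0.28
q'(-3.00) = 0.01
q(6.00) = -0.29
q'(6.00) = 0.02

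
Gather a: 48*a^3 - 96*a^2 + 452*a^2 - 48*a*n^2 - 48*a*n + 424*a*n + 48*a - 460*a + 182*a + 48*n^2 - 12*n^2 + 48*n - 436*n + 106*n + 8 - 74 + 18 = 48*a^3 + 356*a^2 + a*(-48*n^2 + 376*n - 230) + 36*n^2 - 282*n - 48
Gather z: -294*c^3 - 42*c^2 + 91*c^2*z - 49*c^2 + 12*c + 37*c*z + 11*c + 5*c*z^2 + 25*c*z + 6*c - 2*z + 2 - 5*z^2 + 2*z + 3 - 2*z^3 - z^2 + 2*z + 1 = -294*c^3 - 91*c^2 + 29*c - 2*z^3 + z^2*(5*c - 6) + z*(91*c^2 + 62*c + 2) + 6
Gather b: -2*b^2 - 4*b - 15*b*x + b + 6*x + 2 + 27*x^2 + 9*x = -2*b^2 + b*(-15*x - 3) + 27*x^2 + 15*x + 2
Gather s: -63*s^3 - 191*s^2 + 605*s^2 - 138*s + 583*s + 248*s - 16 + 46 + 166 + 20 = -63*s^3 + 414*s^2 + 693*s + 216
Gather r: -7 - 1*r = -r - 7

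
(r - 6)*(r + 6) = r^2 - 36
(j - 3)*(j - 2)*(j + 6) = j^3 + j^2 - 24*j + 36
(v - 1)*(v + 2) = v^2 + v - 2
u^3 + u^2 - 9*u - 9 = (u - 3)*(u + 1)*(u + 3)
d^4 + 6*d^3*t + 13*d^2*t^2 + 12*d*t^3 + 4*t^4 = (d + t)^2*(d + 2*t)^2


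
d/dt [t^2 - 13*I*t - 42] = 2*t - 13*I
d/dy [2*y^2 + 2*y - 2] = 4*y + 2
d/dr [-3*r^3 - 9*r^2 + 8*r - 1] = -9*r^2 - 18*r + 8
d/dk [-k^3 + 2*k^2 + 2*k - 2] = -3*k^2 + 4*k + 2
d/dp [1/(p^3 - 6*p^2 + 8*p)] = (-3*p^2 + 12*p - 8)/(p^2*(p^2 - 6*p + 8)^2)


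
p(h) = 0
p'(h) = 0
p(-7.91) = 0.00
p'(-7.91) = 0.00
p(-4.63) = 0.00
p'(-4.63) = 0.00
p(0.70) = 0.00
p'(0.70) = 0.00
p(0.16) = 0.00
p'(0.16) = 0.00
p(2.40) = 0.00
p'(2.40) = 0.00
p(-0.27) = 0.00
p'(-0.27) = 0.00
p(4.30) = 0.00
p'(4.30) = 0.00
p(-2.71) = 0.00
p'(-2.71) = 0.00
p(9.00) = 0.00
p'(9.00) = 0.00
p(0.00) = 0.00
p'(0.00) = 0.00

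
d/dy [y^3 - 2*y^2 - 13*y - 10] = 3*y^2 - 4*y - 13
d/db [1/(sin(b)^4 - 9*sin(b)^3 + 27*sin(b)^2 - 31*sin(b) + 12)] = (23*sin(b) + 4*cos(b)^2 - 35)*cos(b)/((sin(b) - 4)^2*(sin(b) - 3)^2*(sin(b) - 1)^3)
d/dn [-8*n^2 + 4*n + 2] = 4 - 16*n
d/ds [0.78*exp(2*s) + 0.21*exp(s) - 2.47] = (1.56*exp(s) + 0.21)*exp(s)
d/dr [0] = 0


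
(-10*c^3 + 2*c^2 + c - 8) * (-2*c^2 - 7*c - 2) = 20*c^5 + 66*c^4 + 4*c^3 + 5*c^2 + 54*c + 16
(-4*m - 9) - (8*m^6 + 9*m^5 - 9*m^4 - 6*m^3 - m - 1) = -8*m^6 - 9*m^5 + 9*m^4 + 6*m^3 - 3*m - 8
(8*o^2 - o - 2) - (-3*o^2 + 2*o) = 11*o^2 - 3*o - 2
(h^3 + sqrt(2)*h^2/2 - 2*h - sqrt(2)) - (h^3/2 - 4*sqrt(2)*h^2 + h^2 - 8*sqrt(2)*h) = h^3/2 - h^2 + 9*sqrt(2)*h^2/2 - 2*h + 8*sqrt(2)*h - sqrt(2)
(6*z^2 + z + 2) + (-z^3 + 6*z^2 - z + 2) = -z^3 + 12*z^2 + 4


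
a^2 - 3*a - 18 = (a - 6)*(a + 3)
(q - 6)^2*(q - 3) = q^3 - 15*q^2 + 72*q - 108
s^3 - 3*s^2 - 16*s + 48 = (s - 4)*(s - 3)*(s + 4)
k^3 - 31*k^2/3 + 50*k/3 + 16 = (k - 8)*(k - 3)*(k + 2/3)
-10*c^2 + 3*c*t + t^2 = (-2*c + t)*(5*c + t)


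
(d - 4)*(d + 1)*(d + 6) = d^3 + 3*d^2 - 22*d - 24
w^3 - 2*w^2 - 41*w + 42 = (w - 7)*(w - 1)*(w + 6)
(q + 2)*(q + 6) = q^2 + 8*q + 12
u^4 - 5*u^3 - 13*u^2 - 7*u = u*(u - 7)*(u + 1)^2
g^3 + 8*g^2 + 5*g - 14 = (g - 1)*(g + 2)*(g + 7)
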